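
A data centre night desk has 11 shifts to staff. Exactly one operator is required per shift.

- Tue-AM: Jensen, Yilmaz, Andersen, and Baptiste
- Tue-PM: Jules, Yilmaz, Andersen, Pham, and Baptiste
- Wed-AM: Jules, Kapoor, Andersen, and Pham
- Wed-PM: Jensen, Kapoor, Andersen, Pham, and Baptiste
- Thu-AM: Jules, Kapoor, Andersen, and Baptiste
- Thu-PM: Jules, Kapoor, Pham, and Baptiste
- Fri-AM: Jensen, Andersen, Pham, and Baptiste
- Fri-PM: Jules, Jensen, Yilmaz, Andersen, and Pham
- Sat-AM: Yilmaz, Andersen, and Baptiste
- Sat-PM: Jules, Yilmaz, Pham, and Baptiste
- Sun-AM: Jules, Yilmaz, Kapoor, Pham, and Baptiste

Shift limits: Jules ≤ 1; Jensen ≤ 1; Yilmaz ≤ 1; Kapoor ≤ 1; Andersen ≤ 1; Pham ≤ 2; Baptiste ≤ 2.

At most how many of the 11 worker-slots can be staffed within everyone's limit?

9

Total capacity across all operators is 1+1+1+1+1+2+2 = 9, and 11 slots are needed, so at most 9 can be filled.
An assignment achieving 9: Tue-AM→Jensen, Tue-PM→Baptiste, Wed-AM→Jules, Wed-PM→Baptiste, Thu-AM→Kapoor, Thu-PM→Pham, Fri-AM→Andersen, Sat-AM→Yilmaz, Sat-PM→Pham.
Loads: Jules 1/1, Jensen 1/1, Yilmaz 1/1, Kapoor 1/1, Andersen 1/1, Pham 2/2, Baptiste 2/2.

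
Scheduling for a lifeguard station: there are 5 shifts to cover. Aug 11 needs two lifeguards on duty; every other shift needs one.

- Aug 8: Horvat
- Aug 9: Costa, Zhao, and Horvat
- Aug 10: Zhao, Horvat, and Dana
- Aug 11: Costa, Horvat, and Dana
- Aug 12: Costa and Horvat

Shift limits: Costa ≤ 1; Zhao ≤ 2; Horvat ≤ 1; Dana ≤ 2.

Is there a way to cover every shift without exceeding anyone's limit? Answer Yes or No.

No

Total capacity is 6 and 6 slots are needed, so capacity alone doesn't rule it out.
Shifts {Aug 8, Aug 11, Aug 12} need 4 worker-slots in total, but the lifeguards available for any of those shifts (Costa, Horvat, and Dana) can supply at most 3 among them. So no valid schedule exists.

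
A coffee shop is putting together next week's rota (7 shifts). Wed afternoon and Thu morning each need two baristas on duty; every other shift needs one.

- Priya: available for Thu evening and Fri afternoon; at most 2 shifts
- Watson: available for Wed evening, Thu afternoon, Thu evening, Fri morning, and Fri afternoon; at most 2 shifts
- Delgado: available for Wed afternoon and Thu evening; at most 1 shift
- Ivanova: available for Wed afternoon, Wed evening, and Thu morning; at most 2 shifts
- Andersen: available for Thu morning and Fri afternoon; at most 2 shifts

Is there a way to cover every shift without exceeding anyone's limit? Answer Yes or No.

No

Total capacity is 9 and 9 slots are needed, so capacity alone doesn't rule it out.
Shifts {Wed afternoon, Wed evening, Thu morning, Thu afternoon, Fri morning} need 7 worker-slots in total, but the baristas available for any of those shifts (Watson, Delgado, Ivanova, and Andersen) can supply at most 6 among them. So no valid schedule exists.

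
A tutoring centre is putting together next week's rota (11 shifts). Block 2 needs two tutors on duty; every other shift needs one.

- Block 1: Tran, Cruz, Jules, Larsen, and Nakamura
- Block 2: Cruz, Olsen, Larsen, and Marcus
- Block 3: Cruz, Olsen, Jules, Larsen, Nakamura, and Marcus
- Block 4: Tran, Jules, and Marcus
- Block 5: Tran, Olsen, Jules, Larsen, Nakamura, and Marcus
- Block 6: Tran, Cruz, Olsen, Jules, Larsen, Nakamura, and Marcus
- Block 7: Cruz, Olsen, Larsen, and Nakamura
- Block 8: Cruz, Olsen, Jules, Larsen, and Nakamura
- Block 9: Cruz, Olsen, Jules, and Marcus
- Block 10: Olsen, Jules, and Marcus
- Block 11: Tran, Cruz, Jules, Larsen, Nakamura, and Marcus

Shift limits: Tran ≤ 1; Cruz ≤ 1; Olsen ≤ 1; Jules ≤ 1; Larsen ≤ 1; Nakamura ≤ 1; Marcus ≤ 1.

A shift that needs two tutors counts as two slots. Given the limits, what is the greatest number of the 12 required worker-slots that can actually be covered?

Total capacity across all tutors is 1+1+1+1+1+1+1 = 7, and 12 slots are needed, so at most 7 can be filled.
An assignment achieving 7: Block 2→Cruz+Larsen, Block 3→Marcus, Block 4→Tran, Block 7→Nakamura, Block 9→Jules, Block 10→Olsen.
Loads: Tran 1/1, Cruz 1/1, Olsen 1/1, Jules 1/1, Larsen 1/1, Nakamura 1/1, Marcus 1/1.

7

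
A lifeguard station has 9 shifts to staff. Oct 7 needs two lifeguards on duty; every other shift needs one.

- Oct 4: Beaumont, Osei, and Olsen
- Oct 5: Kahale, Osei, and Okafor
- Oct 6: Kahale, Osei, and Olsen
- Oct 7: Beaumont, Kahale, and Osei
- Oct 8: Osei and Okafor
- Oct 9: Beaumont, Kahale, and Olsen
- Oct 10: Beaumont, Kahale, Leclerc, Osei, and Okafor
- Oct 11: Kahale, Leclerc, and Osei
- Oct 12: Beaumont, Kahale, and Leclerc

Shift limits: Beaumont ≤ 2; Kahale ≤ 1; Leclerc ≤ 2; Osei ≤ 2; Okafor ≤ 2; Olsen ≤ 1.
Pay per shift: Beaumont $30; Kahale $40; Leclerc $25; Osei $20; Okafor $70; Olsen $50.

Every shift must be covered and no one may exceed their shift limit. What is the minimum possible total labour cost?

$380

Picking the cheapest available lifeguard for each shift independently would cost $225, but that ignores the shift limits.
An optimal schedule: Oct 4→Beaumont, Oct 5→Okafor, Oct 6→Kahale, Oct 7→Beaumont+Osei, Oct 8→Osei, Oct 9→Olsen, Oct 10→Okafor, Oct 11→Leclerc, Oct 12→Leclerc.
Total: 30 + 70 + 40 + 30 + 20 + 20 + 50 + 70 + 25 + 25 = $380.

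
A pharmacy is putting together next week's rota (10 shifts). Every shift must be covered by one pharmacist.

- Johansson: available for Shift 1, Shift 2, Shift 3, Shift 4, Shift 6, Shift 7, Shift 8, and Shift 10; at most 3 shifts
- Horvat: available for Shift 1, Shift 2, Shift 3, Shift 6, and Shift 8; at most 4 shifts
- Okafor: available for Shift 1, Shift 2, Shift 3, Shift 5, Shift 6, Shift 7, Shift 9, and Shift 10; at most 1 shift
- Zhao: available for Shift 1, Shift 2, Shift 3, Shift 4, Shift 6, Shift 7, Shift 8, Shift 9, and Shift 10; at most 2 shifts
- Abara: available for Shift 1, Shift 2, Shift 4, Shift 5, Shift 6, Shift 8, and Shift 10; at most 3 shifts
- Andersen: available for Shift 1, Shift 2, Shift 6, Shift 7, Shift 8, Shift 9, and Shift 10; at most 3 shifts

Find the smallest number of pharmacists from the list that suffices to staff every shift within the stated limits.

3

10 slots to fill and no one can take more than 4, so at least ⌈10/4⌉ = 3 pharmacists are needed.
Horvat, Abara, and Andersen alone can cover everything: Shift 1→Horvat, Shift 2→Horvat, Shift 3→Horvat, Shift 4→Abara, Shift 5→Abara, Shift 6→Horvat, Shift 7→Andersen, Shift 8→Andersen, Shift 9→Andersen, Shift 10→Abara.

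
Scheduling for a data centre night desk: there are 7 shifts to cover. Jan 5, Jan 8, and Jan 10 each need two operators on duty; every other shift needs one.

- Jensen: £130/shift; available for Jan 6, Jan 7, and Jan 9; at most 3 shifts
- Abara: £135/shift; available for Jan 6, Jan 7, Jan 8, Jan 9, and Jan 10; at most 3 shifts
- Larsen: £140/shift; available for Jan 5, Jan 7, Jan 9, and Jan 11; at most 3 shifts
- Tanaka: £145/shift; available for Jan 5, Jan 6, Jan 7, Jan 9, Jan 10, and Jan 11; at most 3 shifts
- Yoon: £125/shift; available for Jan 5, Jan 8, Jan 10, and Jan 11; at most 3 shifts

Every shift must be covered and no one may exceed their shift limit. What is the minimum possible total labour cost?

Jan 8 can only be covered by Abara and Yoon, so that assignment is forced.
Picking the cheapest available operator for each shift independently would cost £1300, but that ignores the shift limits.
An optimal schedule: Jan 5→Yoon+Larsen, Jan 6→Jensen, Jan 7→Jensen, Jan 8→Yoon+Abara, Jan 9→Jensen, Jan 10→Yoon+Abara, Jan 11→Larsen.
Total: 125 + 140 + 130 + 130 + 125 + 135 + 130 + 125 + 135 + 140 = £1315.

£1315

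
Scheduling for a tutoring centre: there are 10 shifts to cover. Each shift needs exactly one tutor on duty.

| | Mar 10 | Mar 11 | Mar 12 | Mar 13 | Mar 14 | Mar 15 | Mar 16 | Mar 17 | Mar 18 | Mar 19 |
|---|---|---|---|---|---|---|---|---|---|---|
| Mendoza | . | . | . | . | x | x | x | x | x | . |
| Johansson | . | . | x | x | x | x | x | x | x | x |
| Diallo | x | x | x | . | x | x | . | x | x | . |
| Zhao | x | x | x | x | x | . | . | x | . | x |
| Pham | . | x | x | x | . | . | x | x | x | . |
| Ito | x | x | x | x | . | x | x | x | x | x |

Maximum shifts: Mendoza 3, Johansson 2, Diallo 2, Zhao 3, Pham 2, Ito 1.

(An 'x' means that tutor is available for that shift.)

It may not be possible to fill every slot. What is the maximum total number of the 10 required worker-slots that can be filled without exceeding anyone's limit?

Total capacity across all tutors is 3+2+2+3+2+1 = 13, and 10 slots are needed, so at most 10 can be filled.
An assignment achieving 10: Mar 10→Diallo, Mar 11→Diallo, Mar 12→Zhao, Mar 13→Johansson, Mar 14→Mendoza, Mar 15→Mendoza, Mar 16→Mendoza, Mar 17→Zhao, Mar 18→Pham, Mar 19→Johansson.
Loads: Mendoza 3/3, Johansson 2/2, Diallo 2/2, Zhao 2/3, Pham 1/2, Ito 0/1.

10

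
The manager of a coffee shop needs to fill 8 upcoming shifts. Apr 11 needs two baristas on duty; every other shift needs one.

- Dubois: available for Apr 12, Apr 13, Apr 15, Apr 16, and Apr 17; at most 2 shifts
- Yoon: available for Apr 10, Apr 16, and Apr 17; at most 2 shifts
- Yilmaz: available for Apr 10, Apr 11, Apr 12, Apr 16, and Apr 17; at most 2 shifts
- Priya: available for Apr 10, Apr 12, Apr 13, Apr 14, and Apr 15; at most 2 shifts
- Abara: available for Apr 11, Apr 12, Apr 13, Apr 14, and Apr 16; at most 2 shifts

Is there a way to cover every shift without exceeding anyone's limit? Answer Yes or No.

Yes

Apr 11 can only be covered by Yilmaz and Abara, so that assignment is forced.
One valid schedule: Apr 10→Yoon, Apr 11→Yilmaz+Abara, Apr 12→Yilmaz, Apr 13→Dubois, Apr 14→Priya, Apr 15→Dubois, Apr 16→Abara, Apr 17→Yoon.
Loads: Dubois 2/2, Yoon 2/2, Yilmaz 2/2, Priya 1/2, Abara 2/2 — all within limits.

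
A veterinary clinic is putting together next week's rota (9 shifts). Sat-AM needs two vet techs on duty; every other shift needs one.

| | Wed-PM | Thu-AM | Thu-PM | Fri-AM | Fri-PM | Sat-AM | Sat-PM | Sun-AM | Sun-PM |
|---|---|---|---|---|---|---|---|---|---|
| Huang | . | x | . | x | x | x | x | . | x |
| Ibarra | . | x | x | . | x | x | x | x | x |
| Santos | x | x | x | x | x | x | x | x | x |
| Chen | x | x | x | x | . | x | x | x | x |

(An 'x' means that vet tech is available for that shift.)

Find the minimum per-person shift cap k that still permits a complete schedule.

3

With 4 vet techs and 10 worker-slots to fill, someone must work at least ⌈10/4⌉ = 3 shifts, so k ≥ 3.
k = 3 works: Wed-PM→Santos, Thu-AM→Huang, Thu-PM→Ibarra, Fri-AM→Huang, Fri-PM→Huang, Sat-AM→Santos+Chen, Sat-PM→Ibarra, Sun-AM→Ibarra, Sun-PM→Santos.
Loads: Huang 3, Ibarra 3, Santos 3, Chen 1 — all ≤ 3.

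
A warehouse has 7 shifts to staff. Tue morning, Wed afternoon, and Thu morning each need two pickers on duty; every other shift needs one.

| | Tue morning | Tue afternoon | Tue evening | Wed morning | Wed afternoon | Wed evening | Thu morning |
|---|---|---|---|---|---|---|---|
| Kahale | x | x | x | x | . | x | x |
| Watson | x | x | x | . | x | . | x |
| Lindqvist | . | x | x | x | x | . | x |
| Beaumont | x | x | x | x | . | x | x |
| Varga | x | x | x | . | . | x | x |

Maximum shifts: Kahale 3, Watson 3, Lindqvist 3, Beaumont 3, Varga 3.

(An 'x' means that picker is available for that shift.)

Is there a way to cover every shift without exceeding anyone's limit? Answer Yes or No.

Wed afternoon can only be covered by Watson and Lindqvist, so that assignment is forced.
One valid schedule: Tue morning→Watson+Beaumont, Tue afternoon→Kahale, Tue evening→Watson, Wed morning→Kahale, Wed afternoon→Watson+Lindqvist, Wed evening→Kahale, Thu morning→Lindqvist+Beaumont.
Loads: Kahale 3/3, Watson 3/3, Lindqvist 2/3, Beaumont 2/3, Varga 0/3 — all within limits.

Yes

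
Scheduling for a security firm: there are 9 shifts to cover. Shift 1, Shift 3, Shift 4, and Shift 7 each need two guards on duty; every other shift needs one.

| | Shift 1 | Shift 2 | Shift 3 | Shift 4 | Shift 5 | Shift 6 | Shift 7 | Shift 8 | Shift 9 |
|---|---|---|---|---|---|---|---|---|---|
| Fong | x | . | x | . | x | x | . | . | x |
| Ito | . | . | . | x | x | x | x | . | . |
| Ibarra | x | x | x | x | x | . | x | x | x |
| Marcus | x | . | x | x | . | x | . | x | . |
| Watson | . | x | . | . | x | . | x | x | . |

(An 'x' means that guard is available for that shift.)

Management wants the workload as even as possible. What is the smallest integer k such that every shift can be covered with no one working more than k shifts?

3

With 5 guards and 13 worker-slots to fill, someone must work at least ⌈13/5⌉ = 3 shifts, so k ≥ 3.
k = 3 works: Shift 1→Fong+Ibarra, Shift 2→Ibarra, Shift 3→Fong+Ibarra, Shift 4→Ito+Marcus, Shift 5→Watson, Shift 6→Ito, Shift 7→Ito+Watson, Shift 8→Marcus, Shift 9→Fong.
Loads: Fong 3, Ito 3, Ibarra 3, Marcus 2, Watson 2 — all ≤ 3.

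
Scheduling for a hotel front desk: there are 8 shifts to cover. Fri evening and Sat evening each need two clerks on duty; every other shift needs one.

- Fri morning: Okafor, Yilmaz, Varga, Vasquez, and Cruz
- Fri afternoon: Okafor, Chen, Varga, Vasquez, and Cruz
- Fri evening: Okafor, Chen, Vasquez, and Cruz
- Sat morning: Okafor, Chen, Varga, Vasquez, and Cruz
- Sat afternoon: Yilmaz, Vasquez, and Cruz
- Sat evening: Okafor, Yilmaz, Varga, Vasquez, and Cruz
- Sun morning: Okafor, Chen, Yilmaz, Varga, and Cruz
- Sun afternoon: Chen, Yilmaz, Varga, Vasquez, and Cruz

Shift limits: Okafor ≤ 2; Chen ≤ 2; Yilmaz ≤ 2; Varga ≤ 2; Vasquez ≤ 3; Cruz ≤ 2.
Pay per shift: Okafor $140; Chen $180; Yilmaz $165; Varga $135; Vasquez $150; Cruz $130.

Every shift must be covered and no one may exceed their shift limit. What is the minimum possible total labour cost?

$1425

Picking the cheapest available clerk for each shift independently would cost $1315, but that ignores the shift limits.
An optimal schedule: Fri morning→Cruz, Fri afternoon→Varga, Fri evening→Okafor+Vasquez, Sat morning→Varga, Sat afternoon→Cruz, Sat evening→Vasquez+Yilmaz, Sun morning→Okafor, Sun afternoon→Vasquez.
Total: 130 + 135 + 140 + 150 + 135 + 130 + 150 + 165 + 140 + 150 = $1425.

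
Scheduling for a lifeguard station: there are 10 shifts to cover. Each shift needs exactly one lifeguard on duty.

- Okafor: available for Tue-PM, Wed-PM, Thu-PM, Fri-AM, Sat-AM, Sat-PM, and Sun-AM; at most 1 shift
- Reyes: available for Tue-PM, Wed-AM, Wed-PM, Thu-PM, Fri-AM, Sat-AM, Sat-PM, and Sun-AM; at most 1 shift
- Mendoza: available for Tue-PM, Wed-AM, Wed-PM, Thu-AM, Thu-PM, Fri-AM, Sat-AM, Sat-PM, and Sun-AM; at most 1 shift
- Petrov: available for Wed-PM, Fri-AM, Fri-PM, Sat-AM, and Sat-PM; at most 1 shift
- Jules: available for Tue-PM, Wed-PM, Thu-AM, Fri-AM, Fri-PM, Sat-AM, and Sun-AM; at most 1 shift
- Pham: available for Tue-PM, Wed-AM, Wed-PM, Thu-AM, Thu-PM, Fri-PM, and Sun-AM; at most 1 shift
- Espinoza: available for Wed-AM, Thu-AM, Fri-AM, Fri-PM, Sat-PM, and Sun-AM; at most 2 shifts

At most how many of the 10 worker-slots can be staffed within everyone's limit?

Total capacity across all lifeguards is 1+1+1+1+1+1+2 = 8, and 10 slots are needed, so at most 8 can be filled.
An assignment achieving 8: Tue-PM→Jules, Wed-AM→Reyes, Wed-PM→Pham, Thu-AM→Mendoza, Thu-PM→Okafor, Fri-AM→Espinoza, Fri-PM→Petrov, Sat-PM→Espinoza.
Loads: Okafor 1/1, Reyes 1/1, Mendoza 1/1, Petrov 1/1, Jules 1/1, Pham 1/1, Espinoza 2/2.

8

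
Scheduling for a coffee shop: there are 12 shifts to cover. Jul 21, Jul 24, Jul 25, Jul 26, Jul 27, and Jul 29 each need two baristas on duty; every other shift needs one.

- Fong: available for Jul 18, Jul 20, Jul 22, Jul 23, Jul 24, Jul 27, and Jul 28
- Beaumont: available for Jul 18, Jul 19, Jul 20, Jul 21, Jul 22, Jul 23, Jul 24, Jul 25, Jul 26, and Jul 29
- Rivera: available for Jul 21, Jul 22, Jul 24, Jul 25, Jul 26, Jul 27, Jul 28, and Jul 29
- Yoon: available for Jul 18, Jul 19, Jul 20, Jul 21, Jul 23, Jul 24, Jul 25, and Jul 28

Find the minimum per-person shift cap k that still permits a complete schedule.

With 4 baristas and 18 worker-slots to fill, someone must work at least ⌈18/4⌉ = 5 shifts, so k ≥ 5.
k = 5 works: Jul 18→Fong, Jul 19→Beaumont, Jul 20→Fong, Jul 21→Beaumont+Rivera, Jul 22→Fong, Jul 23→Fong, Jul 24→Rivera+Yoon, Jul 25→Beaumont+Yoon, Jul 26→Beaumont+Rivera, Jul 27→Fong+Rivera, Jul 28→Yoon, Jul 29→Beaumont+Rivera.
Loads: Fong 5, Beaumont 5, Rivera 5, Yoon 3 — all ≤ 5.

5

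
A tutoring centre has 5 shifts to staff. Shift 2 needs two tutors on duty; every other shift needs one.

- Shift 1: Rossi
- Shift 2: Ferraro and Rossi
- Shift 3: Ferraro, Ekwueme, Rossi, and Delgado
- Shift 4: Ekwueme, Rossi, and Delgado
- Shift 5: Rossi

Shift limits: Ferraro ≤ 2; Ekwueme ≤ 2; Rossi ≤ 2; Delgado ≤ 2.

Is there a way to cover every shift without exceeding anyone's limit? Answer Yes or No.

No

Total capacity is 8 and 6 slots are needed, so capacity alone doesn't rule it out.
Shifts {Shift 1, Shift 2, Shift 5} need 4 worker-slots in total, but the tutors available for any of those shifts (Ferraro and Rossi) can supply at most 3 among them. So no valid schedule exists.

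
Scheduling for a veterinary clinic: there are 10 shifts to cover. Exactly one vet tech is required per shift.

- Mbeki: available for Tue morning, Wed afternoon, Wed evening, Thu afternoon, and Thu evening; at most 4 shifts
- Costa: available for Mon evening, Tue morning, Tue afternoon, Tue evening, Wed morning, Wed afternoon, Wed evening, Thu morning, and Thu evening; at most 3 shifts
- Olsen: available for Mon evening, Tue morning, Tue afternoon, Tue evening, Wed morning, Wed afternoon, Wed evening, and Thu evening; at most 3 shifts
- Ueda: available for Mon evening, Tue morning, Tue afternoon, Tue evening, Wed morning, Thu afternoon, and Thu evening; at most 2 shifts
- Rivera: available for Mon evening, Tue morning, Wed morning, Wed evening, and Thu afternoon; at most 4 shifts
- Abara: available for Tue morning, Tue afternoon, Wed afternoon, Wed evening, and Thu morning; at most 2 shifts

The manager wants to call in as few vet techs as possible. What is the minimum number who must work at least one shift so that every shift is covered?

10 slots to fill and no one can take more than 4, so at least ⌈10/4⌉ = 3 vet techs are needed.
Mbeki, Costa, and Olsen alone can cover everything: Mon evening→Costa, Tue morning→Mbeki, Tue afternoon→Costa, Tue evening→Olsen, Wed morning→Olsen, Wed afternoon→Mbeki, Wed evening→Mbeki, Thu morning→Costa, Thu afternoon→Mbeki, Thu evening→Olsen.

3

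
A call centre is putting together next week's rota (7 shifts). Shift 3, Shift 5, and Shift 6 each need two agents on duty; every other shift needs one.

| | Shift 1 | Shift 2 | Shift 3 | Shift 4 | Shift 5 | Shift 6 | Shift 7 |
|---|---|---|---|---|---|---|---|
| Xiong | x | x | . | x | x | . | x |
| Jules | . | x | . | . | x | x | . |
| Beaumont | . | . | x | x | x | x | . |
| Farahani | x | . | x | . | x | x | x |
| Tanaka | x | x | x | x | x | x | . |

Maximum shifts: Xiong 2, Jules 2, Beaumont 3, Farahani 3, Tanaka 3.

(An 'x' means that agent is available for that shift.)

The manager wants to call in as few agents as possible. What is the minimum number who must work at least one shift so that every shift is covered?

4

10 slots to fill and no one can take more than 3, so at least ⌈10/3⌉ = 4 agents are needed.
Xiong, Jules, Beaumont, and Farahani alone can cover everything: Shift 1→Xiong, Shift 2→Xiong, Shift 3→Beaumont+Farahani, Shift 4→Beaumont, Shift 5→Jules+Farahani, Shift 6→Jules+Beaumont, Shift 7→Farahani.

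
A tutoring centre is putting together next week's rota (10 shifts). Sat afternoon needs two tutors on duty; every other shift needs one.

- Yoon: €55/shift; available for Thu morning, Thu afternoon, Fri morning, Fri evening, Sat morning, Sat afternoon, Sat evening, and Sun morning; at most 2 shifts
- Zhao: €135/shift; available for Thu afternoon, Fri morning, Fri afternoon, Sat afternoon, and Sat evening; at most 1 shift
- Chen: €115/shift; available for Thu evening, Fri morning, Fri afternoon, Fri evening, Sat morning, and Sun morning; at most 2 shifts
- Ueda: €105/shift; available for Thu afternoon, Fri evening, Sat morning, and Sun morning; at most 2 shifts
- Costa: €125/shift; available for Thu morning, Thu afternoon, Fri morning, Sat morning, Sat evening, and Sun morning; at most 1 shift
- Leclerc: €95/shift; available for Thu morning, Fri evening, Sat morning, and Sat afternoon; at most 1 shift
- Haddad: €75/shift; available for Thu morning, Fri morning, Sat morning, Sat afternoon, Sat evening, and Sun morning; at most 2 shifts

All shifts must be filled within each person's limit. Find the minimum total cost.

€1055

Thu evening can only be covered by Chen, so that assignment is forced.
Picking the cheapest available tutor for each shift independently would cost €745, but that ignores the shift limits.
An optimal schedule: Thu morning→Yoon, Thu afternoon→Yoon, Thu evening→Chen, Fri morning→Haddad, Fri afternoon→Zhao, Fri evening→Chen, Sat morning→Ueda, Sat afternoon→Leclerc+Haddad, Sat evening→Costa, Sun morning→Ueda.
Total: 55 + 55 + 115 + 75 + 135 + 115 + 105 + 95 + 75 + 125 + 105 = €1055.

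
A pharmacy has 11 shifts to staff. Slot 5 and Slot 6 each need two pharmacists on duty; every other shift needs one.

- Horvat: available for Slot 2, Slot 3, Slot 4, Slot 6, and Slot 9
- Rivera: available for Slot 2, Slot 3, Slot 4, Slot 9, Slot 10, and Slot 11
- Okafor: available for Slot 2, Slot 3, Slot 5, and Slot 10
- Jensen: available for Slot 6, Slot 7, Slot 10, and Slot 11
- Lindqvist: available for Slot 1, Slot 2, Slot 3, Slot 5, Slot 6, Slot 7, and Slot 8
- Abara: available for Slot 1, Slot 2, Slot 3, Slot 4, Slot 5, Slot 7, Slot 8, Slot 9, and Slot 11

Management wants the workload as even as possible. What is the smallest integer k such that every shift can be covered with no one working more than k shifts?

3

With 6 pharmacists and 13 worker-slots to fill, someone must work at least ⌈13/6⌉ = 3 shifts, so k ≥ 3.
k = 3 works: Slot 1→Lindqvist, Slot 2→Rivera, Slot 3→Okafor, Slot 4→Horvat, Slot 5→Okafor+Lindqvist, Slot 6→Horvat+Jensen, Slot 7→Jensen, Slot 8→Lindqvist, Slot 9→Horvat, Slot 10→Rivera, Slot 11→Rivera.
Loads: Horvat 3, Rivera 3, Okafor 2, Jensen 2, Lindqvist 3, Abara 0 — all ≤ 3.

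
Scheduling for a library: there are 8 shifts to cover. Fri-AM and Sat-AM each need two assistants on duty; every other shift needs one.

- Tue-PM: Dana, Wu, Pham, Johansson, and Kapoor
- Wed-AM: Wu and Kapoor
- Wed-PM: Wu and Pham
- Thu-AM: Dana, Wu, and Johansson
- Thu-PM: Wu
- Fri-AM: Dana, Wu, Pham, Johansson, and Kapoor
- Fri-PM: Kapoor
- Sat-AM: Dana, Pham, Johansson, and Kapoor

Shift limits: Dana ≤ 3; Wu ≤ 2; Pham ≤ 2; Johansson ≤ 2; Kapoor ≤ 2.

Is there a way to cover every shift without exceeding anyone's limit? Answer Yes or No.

Yes

Thu-PM can only be covered by Wu, so that assignment is forced.
Fri-PM can only be covered by Kapoor, so that assignment is forced.
One valid schedule: Tue-PM→Dana, Wed-AM→Wu, Wed-PM→Pham, Thu-AM→Dana, Thu-PM→Wu, Fri-AM→Johansson+Kapoor, Fri-PM→Kapoor, Sat-AM→Dana+Pham.
Loads: Dana 3/3, Wu 2/2, Pham 2/2, Johansson 1/2, Kapoor 2/2 — all within limits.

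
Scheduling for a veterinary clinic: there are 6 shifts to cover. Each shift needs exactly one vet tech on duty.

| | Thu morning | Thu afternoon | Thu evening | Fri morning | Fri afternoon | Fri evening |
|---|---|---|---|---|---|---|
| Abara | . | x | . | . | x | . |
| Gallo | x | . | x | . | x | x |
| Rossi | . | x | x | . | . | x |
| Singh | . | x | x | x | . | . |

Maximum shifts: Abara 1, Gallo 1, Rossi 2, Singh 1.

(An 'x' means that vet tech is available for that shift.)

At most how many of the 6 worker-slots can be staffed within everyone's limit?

Total capacity across all vet techs is 1+1+2+1 = 5, and 6 slots are needed, so at most 5 can be filled.
An assignment achieving 5: Thu morning→Gallo, Thu afternoon→Rossi, Fri morning→Singh, Fri afternoon→Abara, Fri evening→Rossi.
Loads: Abara 1/1, Gallo 1/1, Rossi 2/2, Singh 1/1.

5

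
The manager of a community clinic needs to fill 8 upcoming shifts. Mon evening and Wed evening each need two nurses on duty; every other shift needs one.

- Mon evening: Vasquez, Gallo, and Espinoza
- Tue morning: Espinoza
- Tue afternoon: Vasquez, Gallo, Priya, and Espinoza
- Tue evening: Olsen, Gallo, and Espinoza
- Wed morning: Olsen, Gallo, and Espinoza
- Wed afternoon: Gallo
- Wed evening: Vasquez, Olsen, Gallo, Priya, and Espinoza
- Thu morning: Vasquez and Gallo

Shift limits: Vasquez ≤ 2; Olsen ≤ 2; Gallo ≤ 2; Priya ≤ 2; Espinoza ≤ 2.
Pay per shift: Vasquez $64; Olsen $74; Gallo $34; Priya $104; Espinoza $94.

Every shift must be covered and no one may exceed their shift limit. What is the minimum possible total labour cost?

Tue morning can only be covered by Espinoza, so that assignment is forced.
Wed afternoon can only be covered by Gallo, so that assignment is forced.
Picking the cheapest available nurse for each shift independently would cost $460, but that ignores the shift limits.
An optimal schedule: Mon evening→Vasquez+Gallo, Tue morning→Espinoza, Tue afternoon→Priya, Tue evening→Olsen, Wed morning→Olsen, Wed afternoon→Gallo, Wed evening→Priya+Espinoza, Thu morning→Vasquez.
Total: 64 + 34 + 94 + 104 + 74 + 74 + 34 + 104 + 94 + 64 = $740.

$740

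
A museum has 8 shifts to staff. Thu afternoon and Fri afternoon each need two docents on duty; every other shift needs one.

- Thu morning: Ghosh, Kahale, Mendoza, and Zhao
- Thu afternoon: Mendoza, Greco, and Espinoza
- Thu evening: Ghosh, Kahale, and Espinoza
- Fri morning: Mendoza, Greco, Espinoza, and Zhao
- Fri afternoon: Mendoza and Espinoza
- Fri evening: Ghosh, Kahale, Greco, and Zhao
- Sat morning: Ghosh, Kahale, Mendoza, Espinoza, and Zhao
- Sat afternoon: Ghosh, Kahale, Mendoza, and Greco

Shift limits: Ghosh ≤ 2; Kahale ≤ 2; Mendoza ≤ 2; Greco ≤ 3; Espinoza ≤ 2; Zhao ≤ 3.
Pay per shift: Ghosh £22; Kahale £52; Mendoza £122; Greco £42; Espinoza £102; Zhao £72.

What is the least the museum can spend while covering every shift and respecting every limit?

£600

Fri afternoon can only be covered by Mendoza and Espinoza, so that assignment is forced.
Picking the cheapest available docent for each shift independently would cost £520, but that ignores the shift limits.
An optimal schedule: Thu morning→Ghosh, Thu afternoon→Greco+Espinoza, Thu evening→Ghosh, Fri morning→Greco, Fri afternoon→Espinoza+Mendoza, Fri evening→Greco, Sat morning→Kahale, Sat afternoon→Kahale.
Total: 22 + 42 + 102 + 22 + 42 + 102 + 122 + 42 + 52 + 52 = £600.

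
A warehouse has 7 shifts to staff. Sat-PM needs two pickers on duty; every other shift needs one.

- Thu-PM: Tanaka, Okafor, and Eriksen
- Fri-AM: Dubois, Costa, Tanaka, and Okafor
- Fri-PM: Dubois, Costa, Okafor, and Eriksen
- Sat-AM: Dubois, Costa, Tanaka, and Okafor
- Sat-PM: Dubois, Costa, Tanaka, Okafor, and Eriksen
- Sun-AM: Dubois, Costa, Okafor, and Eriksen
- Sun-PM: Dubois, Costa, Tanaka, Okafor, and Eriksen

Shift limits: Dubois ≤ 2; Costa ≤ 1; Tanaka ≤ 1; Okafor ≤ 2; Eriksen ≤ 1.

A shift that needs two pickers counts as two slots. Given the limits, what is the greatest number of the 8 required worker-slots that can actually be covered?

Total capacity across all pickers is 2+1+1+2+1 = 7, and 8 slots are needed, so at most 7 can be filled.
An assignment achieving 7: Thu-PM→Tanaka, Fri-AM→Dubois, Fri-PM→Dubois, Sat-AM→Costa, Sat-PM→Okafor+Eriksen, Sun-AM→Okafor.
Loads: Dubois 2/2, Costa 1/1, Tanaka 1/1, Okafor 2/2, Eriksen 1/1.

7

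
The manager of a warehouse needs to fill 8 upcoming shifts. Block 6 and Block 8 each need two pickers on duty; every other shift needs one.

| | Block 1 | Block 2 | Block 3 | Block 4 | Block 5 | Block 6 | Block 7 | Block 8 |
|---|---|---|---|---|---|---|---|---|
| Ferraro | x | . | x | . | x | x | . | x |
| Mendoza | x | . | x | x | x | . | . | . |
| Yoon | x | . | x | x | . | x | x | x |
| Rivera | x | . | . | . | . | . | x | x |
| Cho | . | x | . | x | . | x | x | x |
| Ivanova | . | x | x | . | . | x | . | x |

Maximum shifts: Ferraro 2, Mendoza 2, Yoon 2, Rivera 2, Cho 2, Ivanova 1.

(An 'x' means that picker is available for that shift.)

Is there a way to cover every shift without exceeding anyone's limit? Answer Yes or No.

One valid schedule: Block 1→Ferraro, Block 2→Cho, Block 3→Mendoza, Block 4→Mendoza, Block 5→Ferraro, Block 6→Yoon+Cho, Block 7→Yoon, Block 8→Rivera+Ivanova.
Loads: Ferraro 2/2, Mendoza 2/2, Yoon 2/2, Rivera 1/2, Cho 2/2, Ivanova 1/1 — all within limits.

Yes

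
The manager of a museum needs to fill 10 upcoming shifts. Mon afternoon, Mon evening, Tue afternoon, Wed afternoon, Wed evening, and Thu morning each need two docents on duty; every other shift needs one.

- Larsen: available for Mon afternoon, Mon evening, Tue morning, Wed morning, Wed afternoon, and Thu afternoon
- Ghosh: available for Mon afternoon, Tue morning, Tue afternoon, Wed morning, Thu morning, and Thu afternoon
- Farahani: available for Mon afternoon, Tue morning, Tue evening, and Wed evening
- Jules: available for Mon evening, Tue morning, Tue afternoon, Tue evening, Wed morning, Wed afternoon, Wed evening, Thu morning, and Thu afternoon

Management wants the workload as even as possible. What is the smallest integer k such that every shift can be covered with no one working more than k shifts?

With 4 docents and 16 worker-slots to fill, someone must work at least ⌈16/4⌉ = 4 shifts, so k ≥ 4.
k = 4 fails: Shifts {Mon evening, Tue afternoon, Wed afternoon, Wed evening, Thu morning} need 10 worker-slots in total, but the docents available for any of those shifts (Larsen, Ghosh, Farahani, and Jules) can supply at most 9 among them. So no valid schedule exists.
k = 5 works: Mon afternoon→Larsen+Ghosh, Mon evening→Larsen+Jules, Tue morning→Ghosh, Tue afternoon→Ghosh+Jules, Tue evening→Farahani, Wed morning→Larsen, Wed afternoon→Larsen+Jules, Wed evening→Farahani+Jules, Thu morning→Ghosh+Jules, Thu afternoon→Larsen.
Loads: Larsen 5, Ghosh 4, Farahani 2, Jules 5 — all ≤ 5.

5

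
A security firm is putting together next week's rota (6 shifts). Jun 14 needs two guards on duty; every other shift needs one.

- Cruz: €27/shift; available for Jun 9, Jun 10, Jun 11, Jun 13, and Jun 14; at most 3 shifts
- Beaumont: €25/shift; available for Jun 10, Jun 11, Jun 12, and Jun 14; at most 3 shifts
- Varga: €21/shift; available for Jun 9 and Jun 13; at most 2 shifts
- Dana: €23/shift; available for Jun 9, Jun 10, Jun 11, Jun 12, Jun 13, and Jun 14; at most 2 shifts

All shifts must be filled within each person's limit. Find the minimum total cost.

€163

Picking the cheapest available guard for each shift independently would cost €159, but that ignores the shift limits.
An optimal schedule: Jun 9→Varga, Jun 10→Beaumont, Jun 11→Beaumont, Jun 12→Dana, Jun 13→Varga, Jun 14→Dana+Beaumont.
Total: 21 + 25 + 25 + 23 + 21 + 23 + 25 = €163.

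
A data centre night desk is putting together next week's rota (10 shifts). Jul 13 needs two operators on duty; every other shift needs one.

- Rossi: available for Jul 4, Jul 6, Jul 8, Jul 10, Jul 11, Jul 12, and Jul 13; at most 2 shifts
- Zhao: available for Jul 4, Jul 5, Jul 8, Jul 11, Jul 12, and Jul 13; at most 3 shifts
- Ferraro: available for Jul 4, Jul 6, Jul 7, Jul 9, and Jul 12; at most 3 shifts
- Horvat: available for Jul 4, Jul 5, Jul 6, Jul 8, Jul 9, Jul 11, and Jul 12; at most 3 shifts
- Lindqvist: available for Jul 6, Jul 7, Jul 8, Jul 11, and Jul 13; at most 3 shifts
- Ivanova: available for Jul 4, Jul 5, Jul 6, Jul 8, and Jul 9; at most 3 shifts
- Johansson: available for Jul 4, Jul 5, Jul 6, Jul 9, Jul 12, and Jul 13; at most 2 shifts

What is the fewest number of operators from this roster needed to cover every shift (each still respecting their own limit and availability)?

11 slots to fill and no one can take more than 3, so at least ⌈11/3⌉ = 4 operators are needed.
Rossi, Zhao, Ferraro, and Horvat alone can cover everything: Jul 4→Horvat, Jul 5→Zhao, Jul 6→Ferraro, Jul 7→Ferraro, Jul 8→Zhao, Jul 9→Ferraro, Jul 10→Rossi, Jul 11→Horvat, Jul 12→Horvat, Jul 13→Rossi+Zhao.

4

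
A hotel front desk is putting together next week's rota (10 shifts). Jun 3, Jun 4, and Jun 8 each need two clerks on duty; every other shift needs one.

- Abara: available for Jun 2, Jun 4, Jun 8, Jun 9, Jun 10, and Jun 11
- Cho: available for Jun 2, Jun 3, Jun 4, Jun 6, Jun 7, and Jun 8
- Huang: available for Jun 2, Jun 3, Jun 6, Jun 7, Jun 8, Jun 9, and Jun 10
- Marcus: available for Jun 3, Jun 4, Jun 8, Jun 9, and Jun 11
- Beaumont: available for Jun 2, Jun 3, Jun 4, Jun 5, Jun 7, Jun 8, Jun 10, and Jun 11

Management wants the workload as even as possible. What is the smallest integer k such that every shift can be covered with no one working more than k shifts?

3

With 5 clerks and 13 worker-slots to fill, someone must work at least ⌈13/5⌉ = 3 shifts, so k ≥ 3.
k = 3 works: Jun 2→Cho, Jun 3→Huang+Marcus, Jun 4→Marcus+Beaumont, Jun 5→Beaumont, Jun 6→Cho, Jun 7→Cho, Jun 8→Huang+Marcus, Jun 9→Abara, Jun 10→Abara, Jun 11→Abara.
Loads: Abara 3, Cho 3, Huang 2, Marcus 3, Beaumont 2 — all ≤ 3.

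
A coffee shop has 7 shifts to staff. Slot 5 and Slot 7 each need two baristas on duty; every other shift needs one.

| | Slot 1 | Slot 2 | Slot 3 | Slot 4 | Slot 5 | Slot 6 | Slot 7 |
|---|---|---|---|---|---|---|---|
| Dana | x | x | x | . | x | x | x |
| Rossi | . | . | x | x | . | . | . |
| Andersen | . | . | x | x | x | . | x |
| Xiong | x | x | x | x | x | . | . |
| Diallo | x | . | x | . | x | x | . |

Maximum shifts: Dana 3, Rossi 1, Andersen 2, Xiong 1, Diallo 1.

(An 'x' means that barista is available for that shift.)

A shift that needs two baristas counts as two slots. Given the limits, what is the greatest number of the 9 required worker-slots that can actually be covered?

Total capacity across all baristas is 3+1+2+1+1 = 8, and 9 slots are needed, so at most 8 can be filled.
An assignment achieving 8: Slot 1→Xiong, Slot 2→Dana, Slot 4→Rossi, Slot 5→Andersen+Diallo, Slot 6→Dana, Slot 7→Dana+Andersen.
Loads: Dana 3/3, Rossi 1/1, Andersen 2/2, Xiong 1/1, Diallo 1/1.

8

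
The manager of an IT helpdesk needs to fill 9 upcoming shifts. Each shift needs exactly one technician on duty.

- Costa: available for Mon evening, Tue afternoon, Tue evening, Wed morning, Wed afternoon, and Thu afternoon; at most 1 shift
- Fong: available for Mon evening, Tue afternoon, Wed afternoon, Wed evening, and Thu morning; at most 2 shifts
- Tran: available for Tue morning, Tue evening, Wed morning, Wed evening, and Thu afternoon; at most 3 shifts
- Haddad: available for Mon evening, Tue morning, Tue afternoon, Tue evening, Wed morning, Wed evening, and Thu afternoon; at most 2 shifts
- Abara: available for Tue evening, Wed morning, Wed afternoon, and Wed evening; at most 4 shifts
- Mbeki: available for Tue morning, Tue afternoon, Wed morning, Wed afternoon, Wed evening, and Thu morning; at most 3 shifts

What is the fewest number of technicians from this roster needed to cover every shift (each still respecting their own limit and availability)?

3

9 slots to fill and no one can take more than 4, so at least ⌈9/4⌉ = 3 technicians are needed.
Haddad, Abara, and Mbeki alone can cover everything: Mon evening→Haddad, Tue morning→Mbeki, Tue afternoon→Mbeki, Tue evening→Abara, Wed morning→Abara, Wed afternoon→Abara, Wed evening→Abara, Thu morning→Mbeki, Thu afternoon→Haddad.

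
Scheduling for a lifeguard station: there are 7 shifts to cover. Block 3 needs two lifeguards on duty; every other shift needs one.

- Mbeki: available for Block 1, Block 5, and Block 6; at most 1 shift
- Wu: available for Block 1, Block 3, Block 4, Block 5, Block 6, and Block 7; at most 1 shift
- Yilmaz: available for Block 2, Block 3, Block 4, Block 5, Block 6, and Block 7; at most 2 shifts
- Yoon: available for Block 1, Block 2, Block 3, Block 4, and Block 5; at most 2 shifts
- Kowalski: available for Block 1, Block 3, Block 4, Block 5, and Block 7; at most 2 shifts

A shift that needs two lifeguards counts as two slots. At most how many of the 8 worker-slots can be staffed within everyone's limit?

Total capacity across all lifeguards is 1+1+2+2+2 = 8, and 8 slots are needed, so at most 8 can be filled.
An assignment achieving 8: Block 1→Yoon, Block 2→Yilmaz, Block 3→Yilmaz+Yoon, Block 4→Kowalski, Block 5→Kowalski, Block 6→Mbeki, Block 7→Wu.
Loads: Mbeki 1/1, Wu 1/1, Yilmaz 2/2, Yoon 2/2, Kowalski 2/2.

8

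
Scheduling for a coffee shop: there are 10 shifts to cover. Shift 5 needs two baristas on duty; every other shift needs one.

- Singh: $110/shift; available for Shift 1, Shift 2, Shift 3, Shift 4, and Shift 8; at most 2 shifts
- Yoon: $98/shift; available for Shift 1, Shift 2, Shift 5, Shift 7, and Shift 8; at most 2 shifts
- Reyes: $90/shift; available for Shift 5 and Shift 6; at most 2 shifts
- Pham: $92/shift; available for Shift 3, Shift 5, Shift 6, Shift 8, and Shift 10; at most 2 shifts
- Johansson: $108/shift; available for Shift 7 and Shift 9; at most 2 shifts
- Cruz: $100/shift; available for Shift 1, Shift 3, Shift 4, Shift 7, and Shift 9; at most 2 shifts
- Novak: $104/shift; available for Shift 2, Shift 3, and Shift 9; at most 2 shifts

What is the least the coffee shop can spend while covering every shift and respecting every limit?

Shift 10 can only be covered by Pham, so that assignment is forced.
Picking the cheapest available barista for each shift independently would cost $1042, but that ignores the shift limits.
An optimal schedule: Shift 1→Yoon, Shift 2→Novak, Shift 3→Novak, Shift 4→Cruz, Shift 5→Reyes+Pham, Shift 6→Reyes, Shift 7→Cruz, Shift 8→Yoon, Shift 9→Johansson, Shift 10→Pham.
Total: 98 + 104 + 104 + 100 + 90 + 92 + 90 + 100 + 98 + 108 + 92 = $1076.

$1076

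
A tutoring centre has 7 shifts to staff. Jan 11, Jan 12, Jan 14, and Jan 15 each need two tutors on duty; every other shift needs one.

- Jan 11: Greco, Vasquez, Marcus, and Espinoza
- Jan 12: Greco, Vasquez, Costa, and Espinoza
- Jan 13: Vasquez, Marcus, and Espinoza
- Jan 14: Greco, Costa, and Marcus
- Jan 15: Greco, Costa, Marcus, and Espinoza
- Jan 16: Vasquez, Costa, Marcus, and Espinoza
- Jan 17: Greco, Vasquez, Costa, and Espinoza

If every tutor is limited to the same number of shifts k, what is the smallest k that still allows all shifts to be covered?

With 5 tutors and 11 worker-slots to fill, someone must work at least ⌈11/5⌉ = 3 shifts, so k ≥ 3.
k = 3 works: Jan 11→Greco+Vasquez, Jan 12→Costa+Espinoza, Jan 13→Vasquez, Jan 14→Greco+Costa, Jan 15→Costa+Marcus, Jan 16→Vasquez, Jan 17→Greco.
Loads: Greco 3, Vasquez 3, Costa 3, Marcus 1, Espinoza 1 — all ≤ 3.

3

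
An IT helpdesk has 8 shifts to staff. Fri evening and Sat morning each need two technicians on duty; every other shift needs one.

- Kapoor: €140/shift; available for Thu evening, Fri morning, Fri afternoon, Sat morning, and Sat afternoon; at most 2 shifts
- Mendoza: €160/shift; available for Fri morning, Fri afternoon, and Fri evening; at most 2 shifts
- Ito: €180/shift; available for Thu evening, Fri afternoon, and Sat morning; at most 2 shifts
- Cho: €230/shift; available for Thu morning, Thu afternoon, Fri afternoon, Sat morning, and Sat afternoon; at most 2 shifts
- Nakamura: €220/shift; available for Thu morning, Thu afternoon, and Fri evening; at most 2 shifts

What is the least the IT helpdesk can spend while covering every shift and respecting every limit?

€1860

Fri evening can only be covered by Mendoza and Nakamura, so that assignment is forced.
Picking the cheapest available technician for each shift independently would cost €1700, but that ignores the shift limits.
An optimal schedule: Thu morning→Cho, Thu afternoon→Nakamura, Thu evening→Kapoor, Fri morning→Mendoza, Fri afternoon→Ito, Fri evening→Mendoza+Nakamura, Sat morning→Ito+Cho, Sat afternoon→Kapoor.
Total: 230 + 220 + 140 + 160 + 180 + 160 + 220 + 180 + 230 + 140 = €1860.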